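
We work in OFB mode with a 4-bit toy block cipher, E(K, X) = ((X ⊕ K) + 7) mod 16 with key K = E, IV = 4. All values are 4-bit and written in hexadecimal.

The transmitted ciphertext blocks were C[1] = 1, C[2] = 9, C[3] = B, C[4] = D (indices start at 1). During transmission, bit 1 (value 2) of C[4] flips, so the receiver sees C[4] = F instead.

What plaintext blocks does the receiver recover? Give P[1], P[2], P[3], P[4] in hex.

P[1] = 0, P[2] = F, P[3] = 4, P[4] = 7

OFB decryption: S_i = E(K, S_{i−1}) with S_{0} = IV; P_i = C_i ⊕ S_i.
Only C[4] changed, to F. In OFB, a change in C_i flips the same bit in P_i only; the keystream is unaffected. Decrypting the received ciphertext:
P[1]: S = E(K, 4) = 1; 1 ⊕ 1 = 0.
P[2]: S = E(K, 1) = 6; 9 ⊕ 6 = F.
P[3]: S = E(K, 6) = F; B ⊕ F = 4.
P[4]: S = E(K, F) = 8; F ⊕ 8 = 7.
Blocks that differ from the original plaintext: P[4].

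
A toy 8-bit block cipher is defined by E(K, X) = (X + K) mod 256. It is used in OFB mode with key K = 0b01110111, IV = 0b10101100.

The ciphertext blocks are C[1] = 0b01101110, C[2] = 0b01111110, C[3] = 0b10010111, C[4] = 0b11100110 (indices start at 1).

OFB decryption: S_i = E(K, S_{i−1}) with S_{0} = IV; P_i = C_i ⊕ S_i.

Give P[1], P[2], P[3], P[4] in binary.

P[1]: S = E(K, 0b10101100) = 0b00100011; 0b01101110 ⊕ 0b00100011 = 0b01001101.
P[2]: S = E(K, 0b00100011) = 0b10011010; 0b01111110 ⊕ 0b10011010 = 0b11100100.
P[3]: S = E(K, 0b10011010) = 0b00010001; 0b10010111 ⊕ 0b00010001 = 0b10000110.
P[4]: S = E(K, 0b00010001) = 0b10001000; 0b11100110 ⊕ 0b10001000 = 0b01101110.

P[1] = 0b01001101, P[2] = 0b11100100, P[3] = 0b10000110, P[4] = 0b01101110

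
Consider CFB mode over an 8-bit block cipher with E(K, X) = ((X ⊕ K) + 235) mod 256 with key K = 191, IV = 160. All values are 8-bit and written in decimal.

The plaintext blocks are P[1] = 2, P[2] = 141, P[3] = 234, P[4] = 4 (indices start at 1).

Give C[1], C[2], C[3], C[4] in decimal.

C[1] = 8, C[2] = 47, C[3] = 145, C[4] = 29

CFB encryption: C_i = P_i ⊕ E(K, C_{i−1}), with C_{0} = IV.
C[1]: E(K, 160) = 10; 2 ⊕ 10 = 8.
C[2]: E(K, 8) = 162; 141 ⊕ 162 = 47.
C[3]: E(K, 47) = 123; 234 ⊕ 123 = 145.
C[4]: E(K, 145) = 25; 4 ⊕ 25 = 29.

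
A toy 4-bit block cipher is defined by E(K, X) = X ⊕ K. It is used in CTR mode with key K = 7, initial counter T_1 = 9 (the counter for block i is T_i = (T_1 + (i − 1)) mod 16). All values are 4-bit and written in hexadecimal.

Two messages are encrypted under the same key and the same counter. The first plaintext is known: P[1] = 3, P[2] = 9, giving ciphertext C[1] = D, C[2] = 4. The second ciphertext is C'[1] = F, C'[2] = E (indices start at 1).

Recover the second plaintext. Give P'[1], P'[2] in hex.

In CTR with a reused counter, both messages share the same keystream S_i, so C_i ⊕ C'_i = P_i ⊕ P'_i and thus P'_i = P_i ⊕ C_i ⊕ C'_i.
P'[1]: 3 ⊕ D ⊕ F = 1.
P'[2]: 9 ⊕ 4 ⊕ E = 3.

P'[1] = 1, P'[2] = 3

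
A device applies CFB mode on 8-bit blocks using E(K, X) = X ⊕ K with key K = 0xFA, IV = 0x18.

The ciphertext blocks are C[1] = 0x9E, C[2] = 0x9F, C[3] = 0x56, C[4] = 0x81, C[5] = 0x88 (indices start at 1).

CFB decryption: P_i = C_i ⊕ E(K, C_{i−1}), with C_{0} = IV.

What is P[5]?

P[5]: E(K, 0x81) = 0x7B; 0x88 ⊕ 0x7B = 0xF3.

P[5] = 0xF3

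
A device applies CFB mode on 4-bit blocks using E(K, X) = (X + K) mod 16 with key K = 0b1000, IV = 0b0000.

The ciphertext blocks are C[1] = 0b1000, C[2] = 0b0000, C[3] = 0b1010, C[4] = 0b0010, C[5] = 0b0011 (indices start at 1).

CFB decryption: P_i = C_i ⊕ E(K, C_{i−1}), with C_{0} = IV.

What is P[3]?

P[3] = 0b0010

P[3]: E(K, 0b0000) = 0b1000; 0b1010 ⊕ 0b1000 = 0b0010.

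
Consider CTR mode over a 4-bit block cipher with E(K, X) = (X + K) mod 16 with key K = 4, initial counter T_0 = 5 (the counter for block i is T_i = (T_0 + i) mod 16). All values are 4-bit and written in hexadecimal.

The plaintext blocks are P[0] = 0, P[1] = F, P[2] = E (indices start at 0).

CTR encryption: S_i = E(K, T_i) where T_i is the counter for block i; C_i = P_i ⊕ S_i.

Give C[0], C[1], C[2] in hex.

C[0] = 9, C[1] = 5, C[2] = 5

C[0]: T = 5, S = E(K, T) = 9; 0 ⊕ 9 = 9.
C[1]: T = 6, S = E(K, T) = A; F ⊕ A = 5.
C[2]: T = 7, S = E(K, T) = B; E ⊕ B = 5.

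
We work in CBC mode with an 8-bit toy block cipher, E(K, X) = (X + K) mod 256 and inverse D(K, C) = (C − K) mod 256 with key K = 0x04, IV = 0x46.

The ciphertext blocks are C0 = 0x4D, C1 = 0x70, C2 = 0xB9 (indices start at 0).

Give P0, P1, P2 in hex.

P0 = 0x0F, P1 = 0x21, P2 = 0xC5

CBC decryption: P_i = D(K, C_i) ⊕ C_{i−1}, with C_{−1} = IV.
P0: D(K, 0x4D) = 0x49; 0x49 ⊕ 0x46 = 0x0F.
P1: D(K, 0x70) = 0x6C; 0x6C ⊕ 0x4D = 0x21.
P2: D(K, 0xB9) = 0xB5; 0xB5 ⊕ 0x70 = 0xC5.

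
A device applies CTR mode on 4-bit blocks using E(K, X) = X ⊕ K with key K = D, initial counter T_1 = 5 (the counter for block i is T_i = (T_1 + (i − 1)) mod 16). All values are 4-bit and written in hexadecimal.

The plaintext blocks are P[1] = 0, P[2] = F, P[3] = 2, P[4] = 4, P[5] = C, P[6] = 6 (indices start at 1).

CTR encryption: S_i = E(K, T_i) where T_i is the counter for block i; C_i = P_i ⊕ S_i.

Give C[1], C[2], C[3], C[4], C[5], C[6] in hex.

C[1] = 8, C[2] = 4, C[3] = 8, C[4] = 1, C[5] = 8, C[6] = 1

C[1]: T = 5, S = E(K, T) = 8; 0 ⊕ 8 = 8.
C[2]: T = 6, S = E(K, T) = B; F ⊕ B = 4.
C[3]: T = 7, S = E(K, T) = A; 2 ⊕ A = 8.
C[4]: T = 8, S = E(K, T) = 5; 4 ⊕ 5 = 1.
C[5]: T = 9, S = E(K, T) = 4; C ⊕ 4 = 8.
C[6]: T = A, S = E(K, T) = 7; 6 ⊕ 7 = 1.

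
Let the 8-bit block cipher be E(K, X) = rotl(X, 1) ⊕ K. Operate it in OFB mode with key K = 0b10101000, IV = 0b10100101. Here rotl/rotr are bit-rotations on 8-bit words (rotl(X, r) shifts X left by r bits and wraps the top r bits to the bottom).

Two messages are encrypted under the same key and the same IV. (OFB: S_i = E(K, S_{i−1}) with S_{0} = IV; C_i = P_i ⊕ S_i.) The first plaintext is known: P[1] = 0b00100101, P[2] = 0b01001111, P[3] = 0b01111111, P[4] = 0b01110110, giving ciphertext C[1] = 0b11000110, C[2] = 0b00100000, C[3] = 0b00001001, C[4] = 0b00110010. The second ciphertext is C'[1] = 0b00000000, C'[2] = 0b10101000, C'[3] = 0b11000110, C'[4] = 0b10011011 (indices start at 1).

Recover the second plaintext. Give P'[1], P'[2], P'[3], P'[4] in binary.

P'[1] = 0b11100011, P'[2] = 0b11000111, P'[3] = 0b10110000, P'[4] = 0b11011111

In OFB with a reused IV, both messages share the same keystream S_i, so C_i ⊕ C'_i = P_i ⊕ P'_i and thus P'_i = P_i ⊕ C_i ⊕ C'_i.
P'[1]: 0b00100101 ⊕ 0b11000110 ⊕ 0b00000000 = 0b11100011.
P'[2]: 0b01001111 ⊕ 0b00100000 ⊕ 0b10101000 = 0b11000111.
P'[3]: 0b01111111 ⊕ 0b00001001 ⊕ 0b11000110 = 0b10110000.
P'[4]: 0b01110110 ⊕ 0b00110010 ⊕ 0b10011011 = 0b11011111.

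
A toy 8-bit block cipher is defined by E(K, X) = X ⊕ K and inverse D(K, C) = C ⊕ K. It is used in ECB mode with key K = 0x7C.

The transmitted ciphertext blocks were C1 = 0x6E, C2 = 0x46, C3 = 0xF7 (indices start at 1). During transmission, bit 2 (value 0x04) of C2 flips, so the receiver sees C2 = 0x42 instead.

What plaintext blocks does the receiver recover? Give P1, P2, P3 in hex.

P1 = 0x12, P2 = 0x3E, P3 = 0x8B

ECB decryption: P_i = D(K, C_i).
Only C2 changed, to 0x42. In ECB, a change in C_i affects only P_i. Decrypting the received ciphertext:
P1: D(K, 0x6E) = 0x12.
P2: D(K, 0x42) = 0x3E.
P3: D(K, 0xF7) = 0x8B.
Blocks that differ from the original plaintext: P2.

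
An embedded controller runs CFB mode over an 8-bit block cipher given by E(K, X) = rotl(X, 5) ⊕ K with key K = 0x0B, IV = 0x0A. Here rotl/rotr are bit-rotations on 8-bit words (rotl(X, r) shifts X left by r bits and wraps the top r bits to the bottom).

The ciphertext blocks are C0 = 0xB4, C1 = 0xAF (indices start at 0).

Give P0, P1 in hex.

P0 = 0xFE, P1 = 0x32

CFB decryption: P_i = C_i ⊕ E(K, C_{i−1}), with C_{−1} = IV.
P0: E(K, 0x0A) = 0x4A; 0xB4 ⊕ 0x4A = 0xFE.
P1: E(K, 0xB4) = 0x9D; 0xAF ⊕ 0x9D = 0x32.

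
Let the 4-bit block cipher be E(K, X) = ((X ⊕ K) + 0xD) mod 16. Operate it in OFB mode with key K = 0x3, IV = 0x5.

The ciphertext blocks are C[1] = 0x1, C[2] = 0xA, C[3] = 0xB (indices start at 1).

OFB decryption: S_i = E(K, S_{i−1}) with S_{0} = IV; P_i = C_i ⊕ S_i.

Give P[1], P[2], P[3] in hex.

P[1]: S = E(K, 0x5) = 0x3; 0x1 ⊕ 0x3 = 0x2.
P[2]: S = E(K, 0x3) = 0xD; 0xA ⊕ 0xD = 0x7.
P[3]: S = E(K, 0xD) = 0xB; 0xB ⊕ 0xB = 0x0.

P[1] = 0x2, P[2] = 0x7, P[3] = 0x0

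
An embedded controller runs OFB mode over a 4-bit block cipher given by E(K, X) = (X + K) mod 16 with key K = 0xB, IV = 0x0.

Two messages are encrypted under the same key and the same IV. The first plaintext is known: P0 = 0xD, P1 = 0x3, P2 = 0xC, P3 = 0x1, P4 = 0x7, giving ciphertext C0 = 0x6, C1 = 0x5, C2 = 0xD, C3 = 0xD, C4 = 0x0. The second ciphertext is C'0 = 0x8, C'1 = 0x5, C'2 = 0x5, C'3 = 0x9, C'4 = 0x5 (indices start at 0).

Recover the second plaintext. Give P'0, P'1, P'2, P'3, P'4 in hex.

P'0 = 0x3, P'1 = 0x3, P'2 = 0x4, P'3 = 0x5, P'4 = 0x2

In OFB with a reused IV, both messages share the same keystream S_i, so C_i ⊕ C'_i = P_i ⊕ P'_i and thus P'_i = P_i ⊕ C_i ⊕ C'_i.
P'0: 0xD ⊕ 0x6 ⊕ 0x8 = 0x3.
P'1: 0x3 ⊕ 0x5 ⊕ 0x5 = 0x3.
P'2: 0xC ⊕ 0xD ⊕ 0x5 = 0x4.
P'3: 0x1 ⊕ 0xD ⊕ 0x9 = 0x5.
P'4: 0x7 ⊕ 0x0 ⊕ 0x5 = 0x2.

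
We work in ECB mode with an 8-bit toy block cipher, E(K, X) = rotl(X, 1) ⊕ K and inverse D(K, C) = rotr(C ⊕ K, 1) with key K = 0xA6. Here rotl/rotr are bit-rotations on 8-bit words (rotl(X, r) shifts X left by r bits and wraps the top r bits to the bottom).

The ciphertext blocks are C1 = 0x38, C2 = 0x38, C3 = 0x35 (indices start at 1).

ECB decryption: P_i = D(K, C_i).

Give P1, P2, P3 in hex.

P1: D(K, 0x38) = 0x4F.
P2: D(K, 0x38) = 0x4F.
P3: D(K, 0x35) = 0xC9.

P1 = 0x4F, P2 = 0x4F, P3 = 0xC9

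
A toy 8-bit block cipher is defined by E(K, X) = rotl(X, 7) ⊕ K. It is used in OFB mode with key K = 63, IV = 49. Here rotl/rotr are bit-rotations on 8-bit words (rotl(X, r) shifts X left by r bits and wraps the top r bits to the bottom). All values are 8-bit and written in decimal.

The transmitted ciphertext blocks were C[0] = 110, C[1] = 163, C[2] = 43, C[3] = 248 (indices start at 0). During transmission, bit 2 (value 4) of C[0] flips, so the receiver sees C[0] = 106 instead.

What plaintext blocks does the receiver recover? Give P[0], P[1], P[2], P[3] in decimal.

OFB decryption: S_i = E(K, S_{i−1}) with S_{−1} = IV; P_i = C_i ⊕ S_i.
Only C[0] changed, to 106. In OFB, a change in C_i flips the same bit in P_i only; the keystream is unaffected. Decrypting the received ciphertext:
P[0]: S = E(K, 49) = 167; 106 ⊕ 167 = 205.
P[1]: S = E(K, 167) = 236; 163 ⊕ 236 = 79.
P[2]: S = E(K, 236) = 73; 43 ⊕ 73 = 98.
P[3]: S = E(K, 73) = 155; 248 ⊕ 155 = 99.
Blocks that differ from the original plaintext: P[0].

P[0] = 205, P[1] = 79, P[2] = 98, P[3] = 99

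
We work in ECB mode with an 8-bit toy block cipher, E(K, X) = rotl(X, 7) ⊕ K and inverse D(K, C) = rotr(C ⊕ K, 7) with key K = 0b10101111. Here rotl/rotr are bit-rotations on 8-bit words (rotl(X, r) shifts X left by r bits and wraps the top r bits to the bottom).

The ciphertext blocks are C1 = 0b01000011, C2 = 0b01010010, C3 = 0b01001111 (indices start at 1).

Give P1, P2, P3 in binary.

P1 = 0b11011001, P2 = 0b11111011, P3 = 0b11000001

ECB decryption: P_i = D(K, C_i).
P1: D(K, 0b01000011) = 0b11011001.
P2: D(K, 0b01010010) = 0b11111011.
P3: D(K, 0b01001111) = 0b11000001.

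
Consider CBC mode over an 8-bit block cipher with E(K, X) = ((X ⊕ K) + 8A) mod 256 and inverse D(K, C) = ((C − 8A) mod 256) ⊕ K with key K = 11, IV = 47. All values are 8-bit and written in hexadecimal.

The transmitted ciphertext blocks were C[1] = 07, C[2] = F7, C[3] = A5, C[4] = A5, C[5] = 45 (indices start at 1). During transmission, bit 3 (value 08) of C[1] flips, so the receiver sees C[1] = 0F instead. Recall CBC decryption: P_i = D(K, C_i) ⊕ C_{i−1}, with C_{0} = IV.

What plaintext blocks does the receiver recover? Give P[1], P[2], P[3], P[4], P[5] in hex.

Only C[1] changed, to 0F. In CBC, a change in C_i garbles P_i and flips the same bit in P_{i+1}. Decrypting the received ciphertext:
P[1]: D(K, 0F) = 94; 94 ⊕ 47 = D3.
P[2]: D(K, F7) = 7C; 7C ⊕ 0F = 73.
P[3]: D(K, A5) = 0A; 0A ⊕ F7 = FD.
P[4]: D(K, A5) = 0A; 0A ⊕ A5 = AF.
P[5]: D(K, 45) = AA; AA ⊕ A5 = 0F.
Blocks that differ from the original plaintext: P[1], P[2].

P[1] = D3, P[2] = 73, P[3] = FD, P[4] = AF, P[5] = 0F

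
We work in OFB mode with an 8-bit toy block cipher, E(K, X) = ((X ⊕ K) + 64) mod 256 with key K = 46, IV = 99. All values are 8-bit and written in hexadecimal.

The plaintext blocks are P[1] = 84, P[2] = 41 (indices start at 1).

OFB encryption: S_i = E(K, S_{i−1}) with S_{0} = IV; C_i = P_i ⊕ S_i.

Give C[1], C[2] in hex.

C[1] = C7, C[2] = 28

C[1]: S = E(K, 99) = 43; 84 ⊕ 43 = C7.
C[2]: S = E(K, 43) = 69; 41 ⊕ 69 = 28.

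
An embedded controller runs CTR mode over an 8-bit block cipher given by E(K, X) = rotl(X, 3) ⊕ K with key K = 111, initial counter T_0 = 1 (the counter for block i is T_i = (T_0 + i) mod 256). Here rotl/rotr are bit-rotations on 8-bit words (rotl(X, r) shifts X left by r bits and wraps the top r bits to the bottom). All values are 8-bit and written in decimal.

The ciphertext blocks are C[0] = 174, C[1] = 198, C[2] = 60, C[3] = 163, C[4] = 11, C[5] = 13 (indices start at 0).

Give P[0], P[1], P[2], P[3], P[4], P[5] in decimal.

P[0] = 201, P[1] = 185, P[2] = 75, P[3] = 236, P[4] = 76, P[5] = 82

CTR decryption: S_i = E(K, T_i) where T_i is the counter for block i; P_i = C_i ⊕ S_i.
P[0]: T = 1, S = E(K, T) = 103; 174 ⊕ 103 = 201.
P[1]: T = 2, S = E(K, T) = 127; 198 ⊕ 127 = 185.
P[2]: T = 3, S = E(K, T) = 119; 60 ⊕ 119 = 75.
P[3]: T = 4, S = E(K, T) = 79; 163 ⊕ 79 = 236.
P[4]: T = 5, S = E(K, T) = 71; 11 ⊕ 71 = 76.
P[5]: T = 6, S = E(K, T) = 95; 13 ⊕ 95 = 82.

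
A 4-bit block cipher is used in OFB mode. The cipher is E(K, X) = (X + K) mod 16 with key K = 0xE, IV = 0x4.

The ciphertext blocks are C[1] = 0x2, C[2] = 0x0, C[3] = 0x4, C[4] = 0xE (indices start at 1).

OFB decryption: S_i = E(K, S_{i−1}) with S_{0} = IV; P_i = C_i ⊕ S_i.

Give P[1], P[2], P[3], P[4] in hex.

P[1]: S = E(K, 0x4) = 0x2; 0x2 ⊕ 0x2 = 0x0.
P[2]: S = E(K, 0x2) = 0x0; 0x0 ⊕ 0x0 = 0x0.
P[3]: S = E(K, 0x0) = 0xE; 0x4 ⊕ 0xE = 0xA.
P[4]: S = E(K, 0xE) = 0xC; 0xE ⊕ 0xC = 0x2.

P[1] = 0x0, P[2] = 0x0, P[3] = 0xA, P[4] = 0x2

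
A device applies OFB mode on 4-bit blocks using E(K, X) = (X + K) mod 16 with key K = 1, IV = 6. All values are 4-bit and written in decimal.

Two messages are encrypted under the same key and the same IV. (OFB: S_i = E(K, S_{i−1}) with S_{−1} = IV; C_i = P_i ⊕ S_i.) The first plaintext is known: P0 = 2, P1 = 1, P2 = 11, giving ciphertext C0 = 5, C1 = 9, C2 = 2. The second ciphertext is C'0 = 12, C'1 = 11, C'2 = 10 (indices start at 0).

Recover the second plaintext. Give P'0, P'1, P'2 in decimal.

In OFB with a reused IV, both messages share the same keystream S_i, so C_i ⊕ C'_i = P_i ⊕ P'_i and thus P'_i = P_i ⊕ C_i ⊕ C'_i.
P'0: 2 ⊕ 5 ⊕ 12 = 11.
P'1: 1 ⊕ 9 ⊕ 11 = 3.
P'2: 11 ⊕ 2 ⊕ 10 = 3.

P'0 = 11, P'1 = 3, P'2 = 3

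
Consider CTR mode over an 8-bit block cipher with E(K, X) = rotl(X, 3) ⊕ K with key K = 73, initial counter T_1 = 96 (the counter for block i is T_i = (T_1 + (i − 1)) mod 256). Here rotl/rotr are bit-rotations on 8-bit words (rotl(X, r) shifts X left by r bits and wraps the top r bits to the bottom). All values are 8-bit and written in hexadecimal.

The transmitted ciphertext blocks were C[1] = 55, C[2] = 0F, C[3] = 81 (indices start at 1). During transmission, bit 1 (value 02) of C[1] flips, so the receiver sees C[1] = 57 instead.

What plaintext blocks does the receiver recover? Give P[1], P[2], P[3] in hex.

P[1] = 90, P[2] = C0, P[3] = 36

CTR decryption: S_i = E(K, T_i) where T_i is the counter for block i; P_i = C_i ⊕ S_i.
Only C[1] changed, to 57. In CTR, a change in C_i flips the same bit in P_i only; the keystream is unaffected. Decrypting the received ciphertext:
P[1]: T = 96, S = E(K, T) = C7; 57 ⊕ C7 = 90.
P[2]: T = 97, S = E(K, T) = CF; 0F ⊕ CF = C0.
P[3]: T = 98, S = E(K, T) = B7; 81 ⊕ B7 = 36.
Blocks that differ from the original plaintext: P[1].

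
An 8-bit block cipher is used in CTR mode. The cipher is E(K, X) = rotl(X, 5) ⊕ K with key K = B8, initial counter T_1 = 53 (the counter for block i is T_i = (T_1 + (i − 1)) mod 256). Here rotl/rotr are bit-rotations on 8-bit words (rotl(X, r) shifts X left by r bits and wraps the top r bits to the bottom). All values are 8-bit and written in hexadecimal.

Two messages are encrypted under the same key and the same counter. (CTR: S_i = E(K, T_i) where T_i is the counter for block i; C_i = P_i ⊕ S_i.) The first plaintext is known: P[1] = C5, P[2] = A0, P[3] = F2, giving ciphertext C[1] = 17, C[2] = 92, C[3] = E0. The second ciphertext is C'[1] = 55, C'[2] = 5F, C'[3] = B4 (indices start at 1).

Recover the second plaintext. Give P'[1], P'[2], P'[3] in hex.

P'[1] = 87, P'[2] = 6D, P'[3] = A6

In CTR with a reused counter, both messages share the same keystream S_i, so C_i ⊕ C'_i = P_i ⊕ P'_i and thus P'_i = P_i ⊕ C_i ⊕ C'_i.
P'[1]: C5 ⊕ 17 ⊕ 55 = 87.
P'[2]: A0 ⊕ 92 ⊕ 5F = 6D.
P'[3]: F2 ⊕ E0 ⊕ B4 = A6.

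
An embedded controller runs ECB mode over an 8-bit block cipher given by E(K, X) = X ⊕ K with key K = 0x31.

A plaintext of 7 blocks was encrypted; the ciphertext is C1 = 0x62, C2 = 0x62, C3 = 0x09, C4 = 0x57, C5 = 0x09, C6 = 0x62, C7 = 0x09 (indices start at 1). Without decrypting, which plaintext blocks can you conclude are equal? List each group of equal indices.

P1 = P2 = P6; P3 = P5 = P7

ECB encrypts each block independently with the same key, so equal ciphertext blocks imply equal plaintext blocks.
C1 = C2 = C6 = 0x62, so P1 = P2 = P6.
C3 = C5 = C7 = 0x09, so P3 = P5 = P7.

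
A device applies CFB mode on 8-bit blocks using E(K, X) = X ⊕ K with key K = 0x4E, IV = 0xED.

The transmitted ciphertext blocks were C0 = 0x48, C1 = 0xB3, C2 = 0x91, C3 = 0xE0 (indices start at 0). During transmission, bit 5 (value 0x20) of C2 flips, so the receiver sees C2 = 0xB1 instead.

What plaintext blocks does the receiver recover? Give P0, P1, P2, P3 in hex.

P0 = 0xEB, P1 = 0xB5, P2 = 0x4C, P3 = 0x1F

CFB decryption: P_i = C_i ⊕ E(K, C_{i−1}), with C_{−1} = IV.
Only C2 changed, to 0xB1. In CFB, a change in C_i flips the same bit in P_i and garbles P_{i+1}. Decrypting the received ciphertext:
P0: E(K, 0xED) = 0xA3; 0x48 ⊕ 0xA3 = 0xEB.
P1: E(K, 0x48) = 0x06; 0xB3 ⊕ 0x06 = 0xB5.
P2: E(K, 0xB3) = 0xFD; 0xB1 ⊕ 0xFD = 0x4C.
P3: E(K, 0xB1) = 0xFF; 0xE0 ⊕ 0xFF = 0x1F.
Blocks that differ from the original plaintext: P2, P3.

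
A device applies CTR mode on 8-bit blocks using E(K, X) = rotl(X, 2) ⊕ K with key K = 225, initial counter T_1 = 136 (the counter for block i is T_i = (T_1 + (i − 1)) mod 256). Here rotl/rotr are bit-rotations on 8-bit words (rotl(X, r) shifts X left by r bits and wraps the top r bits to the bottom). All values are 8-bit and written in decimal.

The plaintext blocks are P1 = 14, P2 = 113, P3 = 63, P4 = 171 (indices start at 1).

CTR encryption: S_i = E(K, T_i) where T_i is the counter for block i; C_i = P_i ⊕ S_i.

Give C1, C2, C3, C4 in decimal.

C1: T = 136, S = E(K, T) = 195; 14 ⊕ 195 = 205.
C2: T = 137, S = E(K, T) = 199; 113 ⊕ 199 = 182.
C3: T = 138, S = E(K, T) = 203; 63 ⊕ 203 = 244.
C4: T = 139, S = E(K, T) = 207; 171 ⊕ 207 = 100.

C1 = 205, C2 = 182, C3 = 244, C4 = 100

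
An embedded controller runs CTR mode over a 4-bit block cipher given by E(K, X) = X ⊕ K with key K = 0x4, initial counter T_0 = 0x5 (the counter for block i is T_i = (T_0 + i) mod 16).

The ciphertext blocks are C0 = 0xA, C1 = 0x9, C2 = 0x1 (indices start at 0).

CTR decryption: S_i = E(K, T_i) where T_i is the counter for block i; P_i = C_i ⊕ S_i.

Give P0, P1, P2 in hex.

P0 = 0xB, P1 = 0xB, P2 = 0x2

P0: T = 0x5, S = E(K, T) = 0x1; 0xA ⊕ 0x1 = 0xB.
P1: T = 0x6, S = E(K, T) = 0x2; 0x9 ⊕ 0x2 = 0xB.
P2: T = 0x7, S = E(K, T) = 0x3; 0x1 ⊕ 0x3 = 0x2.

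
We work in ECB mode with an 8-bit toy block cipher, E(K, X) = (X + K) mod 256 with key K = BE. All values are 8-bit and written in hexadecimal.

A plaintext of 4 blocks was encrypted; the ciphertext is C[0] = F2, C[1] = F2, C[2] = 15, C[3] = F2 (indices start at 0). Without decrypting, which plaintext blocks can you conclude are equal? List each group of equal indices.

P[0] = P[1] = P[3]

ECB encrypts each block independently with the same key, so equal ciphertext blocks imply equal plaintext blocks.
C[0] = C[1] = C[3] = F2, so P[0] = P[1] = P[3].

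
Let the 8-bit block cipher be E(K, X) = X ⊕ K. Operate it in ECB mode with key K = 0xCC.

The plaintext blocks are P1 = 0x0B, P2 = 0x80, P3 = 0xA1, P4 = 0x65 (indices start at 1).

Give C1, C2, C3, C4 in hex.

C1 = 0xC7, C2 = 0x4C, C3 = 0x6D, C4 = 0xA9

ECB encryption: C_i = E(K, P_i).
C1: E(K, 0x0B) = 0xC7.
C2: E(K, 0x80) = 0x4C.
C3: E(K, 0xA1) = 0x6D.
C4: E(K, 0x65) = 0xA9.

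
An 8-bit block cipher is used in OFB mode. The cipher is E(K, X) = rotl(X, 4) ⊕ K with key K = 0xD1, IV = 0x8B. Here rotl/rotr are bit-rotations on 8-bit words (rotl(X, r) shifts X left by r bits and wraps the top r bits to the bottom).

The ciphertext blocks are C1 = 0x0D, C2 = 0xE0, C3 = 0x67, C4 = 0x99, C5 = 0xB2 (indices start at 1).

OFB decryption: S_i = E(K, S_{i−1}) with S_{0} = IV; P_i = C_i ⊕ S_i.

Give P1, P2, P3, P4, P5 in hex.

P1 = 0x64, P2 = 0xA7, P3 = 0xC2, P4 = 0x12, P5 = 0xDB

P1: S = E(K, 0x8B) = 0x69; 0x0D ⊕ 0x69 = 0x64.
P2: S = E(K, 0x69) = 0x47; 0xE0 ⊕ 0x47 = 0xA7.
P3: S = E(K, 0x47) = 0xA5; 0x67 ⊕ 0xA5 = 0xC2.
P4: S = E(K, 0xA5) = 0x8B; 0x99 ⊕ 0x8B = 0x12.
P5: S = E(K, 0x8B) = 0x69; 0xB2 ⊕ 0x69 = 0xDB.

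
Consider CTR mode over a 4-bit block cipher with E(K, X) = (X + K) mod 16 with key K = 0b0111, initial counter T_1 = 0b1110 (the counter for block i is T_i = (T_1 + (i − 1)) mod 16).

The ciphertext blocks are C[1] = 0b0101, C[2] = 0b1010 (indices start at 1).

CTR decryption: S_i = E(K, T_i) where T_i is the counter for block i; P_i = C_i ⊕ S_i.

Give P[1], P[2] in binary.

P[1] = 0b0000, P[2] = 0b1100

P[1]: T = 0b1110, S = E(K, T) = 0b0101; 0b0101 ⊕ 0b0101 = 0b0000.
P[2]: T = 0b1111, S = E(K, T) = 0b0110; 0b1010 ⊕ 0b0110 = 0b1100.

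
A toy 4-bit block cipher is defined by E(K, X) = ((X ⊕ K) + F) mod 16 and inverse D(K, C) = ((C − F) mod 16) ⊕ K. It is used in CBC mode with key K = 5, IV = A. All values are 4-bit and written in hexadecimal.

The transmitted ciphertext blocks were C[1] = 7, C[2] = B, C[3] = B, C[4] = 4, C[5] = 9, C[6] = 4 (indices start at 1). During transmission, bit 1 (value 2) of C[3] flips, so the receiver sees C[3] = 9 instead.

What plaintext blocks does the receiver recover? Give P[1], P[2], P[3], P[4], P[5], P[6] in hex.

P[1] = 7, P[2] = E, P[3] = 4, P[4] = 9, P[5] = B, P[6] = 9

CBC decryption: P_i = D(K, C_i) ⊕ C_{i−1}, with C_{0} = IV.
Only C[3] changed, to 9. In CBC, a change in C_i garbles P_i and flips the same bit in P_{i+1}. Decrypting the received ciphertext:
P[1]: D(K, 7) = D; D ⊕ A = 7.
P[2]: D(K, B) = 9; 9 ⊕ 7 = E.
P[3]: D(K, 9) = F; F ⊕ B = 4.
P[4]: D(K, 4) = 0; 0 ⊕ 9 = 9.
P[5]: D(K, 9) = F; F ⊕ 4 = B.
P[6]: D(K, 4) = 0; 0 ⊕ 9 = 9.
Blocks that differ from the original plaintext: P[3], P[4].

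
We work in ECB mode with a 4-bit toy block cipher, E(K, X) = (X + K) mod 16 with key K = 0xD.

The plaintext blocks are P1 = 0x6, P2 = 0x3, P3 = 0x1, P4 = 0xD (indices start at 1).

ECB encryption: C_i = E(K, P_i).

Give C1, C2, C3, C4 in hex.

C1: E(K, 0x6) = 0x3.
C2: E(K, 0x3) = 0x0.
C3: E(K, 0x1) = 0xE.
C4: E(K, 0xD) = 0xA.

C1 = 0x3, C2 = 0x0, C3 = 0xE, C4 = 0xA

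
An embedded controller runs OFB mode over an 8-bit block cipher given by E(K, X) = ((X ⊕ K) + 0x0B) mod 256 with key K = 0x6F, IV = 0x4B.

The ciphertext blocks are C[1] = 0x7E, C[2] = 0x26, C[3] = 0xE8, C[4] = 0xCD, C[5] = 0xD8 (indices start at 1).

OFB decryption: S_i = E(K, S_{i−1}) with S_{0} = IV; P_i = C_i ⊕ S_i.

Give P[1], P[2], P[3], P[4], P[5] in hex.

P[1] = 0x51, P[2] = 0x6D, P[3] = 0xC7, P[4] = 0x86, P[5] = 0xF7

P[1]: S = E(K, 0x4B) = 0x2F; 0x7E ⊕ 0x2F = 0x51.
P[2]: S = E(K, 0x2F) = 0x4B; 0x26 ⊕ 0x4B = 0x6D.
P[3]: S = E(K, 0x4B) = 0x2F; 0xE8 ⊕ 0x2F = 0xC7.
P[4]: S = E(K, 0x2F) = 0x4B; 0xCD ⊕ 0x4B = 0x86.
P[5]: S = E(K, 0x4B) = 0x2F; 0xD8 ⊕ 0x2F = 0xF7.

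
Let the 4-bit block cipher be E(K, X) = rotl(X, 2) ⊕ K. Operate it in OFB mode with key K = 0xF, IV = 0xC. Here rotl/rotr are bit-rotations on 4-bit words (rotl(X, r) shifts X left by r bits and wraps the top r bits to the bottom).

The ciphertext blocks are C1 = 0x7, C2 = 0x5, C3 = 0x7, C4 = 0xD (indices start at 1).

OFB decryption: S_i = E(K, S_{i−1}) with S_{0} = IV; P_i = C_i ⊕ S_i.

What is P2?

P2 = 0x9

P1: S = E(K, 0xC) = 0xC; 0x7 ⊕ 0xC = 0xB.
P2: S = E(K, 0xC) = 0xC; 0x5 ⊕ 0xC = 0x9.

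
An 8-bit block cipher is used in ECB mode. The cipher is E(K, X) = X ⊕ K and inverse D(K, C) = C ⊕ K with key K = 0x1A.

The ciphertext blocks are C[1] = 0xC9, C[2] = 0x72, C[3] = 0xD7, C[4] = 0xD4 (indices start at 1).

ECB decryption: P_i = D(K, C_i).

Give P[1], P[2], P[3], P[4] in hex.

P[1] = 0xD3, P[2] = 0x68, P[3] = 0xCD, P[4] = 0xCE

P[1]: D(K, 0xC9) = 0xD3.
P[2]: D(K, 0x72) = 0x68.
P[3]: D(K, 0xD7) = 0xCD.
P[4]: D(K, 0xD4) = 0xCE.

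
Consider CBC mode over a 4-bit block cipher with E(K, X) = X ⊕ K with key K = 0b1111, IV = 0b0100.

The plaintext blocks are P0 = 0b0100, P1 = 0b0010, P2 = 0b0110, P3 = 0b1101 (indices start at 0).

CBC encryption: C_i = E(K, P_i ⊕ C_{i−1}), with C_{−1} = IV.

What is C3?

C3 = 0b1001

C0: P0 ⊕ 0b0100 = 0b0000; E(K, 0b0000) = 0b1111.
C1: P1 ⊕ 0b1111 = 0b1101; E(K, 0b1101) = 0b0010.
C2: P2 ⊕ 0b0010 = 0b0100; E(K, 0b0100) = 0b1011.
C3: P3 ⊕ 0b1011 = 0b0110; E(K, 0b0110) = 0b1001.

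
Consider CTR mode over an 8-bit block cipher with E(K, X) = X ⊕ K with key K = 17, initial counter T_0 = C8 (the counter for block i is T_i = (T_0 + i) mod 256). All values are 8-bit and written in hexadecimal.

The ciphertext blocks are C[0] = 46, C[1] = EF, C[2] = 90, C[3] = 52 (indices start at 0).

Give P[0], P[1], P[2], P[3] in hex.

CTR decryption: S_i = E(K, T_i) where T_i is the counter for block i; P_i = C_i ⊕ S_i.
P[0]: T = C8, S = E(K, T) = DF; 46 ⊕ DF = 99.
P[1]: T = C9, S = E(K, T) = DE; EF ⊕ DE = 31.
P[2]: T = CA, S = E(K, T) = DD; 90 ⊕ DD = 4D.
P[3]: T = CB, S = E(K, T) = DC; 52 ⊕ DC = 8E.

P[0] = 99, P[1] = 31, P[2] = 4D, P[3] = 8E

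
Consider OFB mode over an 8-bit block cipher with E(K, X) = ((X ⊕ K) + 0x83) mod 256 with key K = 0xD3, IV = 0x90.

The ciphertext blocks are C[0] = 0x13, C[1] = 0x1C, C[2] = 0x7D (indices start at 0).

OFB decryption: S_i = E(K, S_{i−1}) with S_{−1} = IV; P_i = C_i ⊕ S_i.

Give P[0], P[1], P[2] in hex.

P[0] = 0xD5, P[1] = 0x84, P[2] = 0xB3

P[0]: S = E(K, 0x90) = 0xC6; 0x13 ⊕ 0xC6 = 0xD5.
P[1]: S = E(K, 0xC6) = 0x98; 0x1C ⊕ 0x98 = 0x84.
P[2]: S = E(K, 0x98) = 0xCE; 0x7D ⊕ 0xCE = 0xB3.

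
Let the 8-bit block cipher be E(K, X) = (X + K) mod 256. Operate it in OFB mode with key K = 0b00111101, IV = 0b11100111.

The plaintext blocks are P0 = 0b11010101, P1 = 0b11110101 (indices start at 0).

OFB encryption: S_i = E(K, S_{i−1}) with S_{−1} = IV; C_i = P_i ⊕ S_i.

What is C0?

C0: S = E(K, 0b11100111) = 0b00100100; 0b11010101 ⊕ 0b00100100 = 0b11110001.

C0 = 0b11110001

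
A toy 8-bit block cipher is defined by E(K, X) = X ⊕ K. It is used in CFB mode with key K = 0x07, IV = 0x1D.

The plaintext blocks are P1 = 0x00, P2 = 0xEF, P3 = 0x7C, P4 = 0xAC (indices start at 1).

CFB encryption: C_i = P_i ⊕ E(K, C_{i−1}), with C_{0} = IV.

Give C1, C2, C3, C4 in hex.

C1 = 0x1A, C2 = 0xF2, C3 = 0x89, C4 = 0x22

C1: E(K, 0x1D) = 0x1A; 0x00 ⊕ 0x1A = 0x1A.
C2: E(K, 0x1A) = 0x1D; 0xEF ⊕ 0x1D = 0xF2.
C3: E(K, 0xF2) = 0xF5; 0x7C ⊕ 0xF5 = 0x89.
C4: E(K, 0x89) = 0x8E; 0xAC ⊕ 0x8E = 0x22.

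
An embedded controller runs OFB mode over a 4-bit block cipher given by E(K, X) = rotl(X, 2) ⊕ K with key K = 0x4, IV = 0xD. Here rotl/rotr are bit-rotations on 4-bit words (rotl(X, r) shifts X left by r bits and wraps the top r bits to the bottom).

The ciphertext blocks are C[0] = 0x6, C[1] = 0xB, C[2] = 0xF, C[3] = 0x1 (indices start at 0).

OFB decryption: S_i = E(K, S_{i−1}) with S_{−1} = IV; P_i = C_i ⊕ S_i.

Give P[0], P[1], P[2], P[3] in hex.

P[0] = 0x5, P[1] = 0x3, P[2] = 0x9, P[3] = 0xC

P[0]: S = E(K, 0xD) = 0x3; 0x6 ⊕ 0x3 = 0x5.
P[1]: S = E(K, 0x3) = 0x8; 0xB ⊕ 0x8 = 0x3.
P[2]: S = E(K, 0x8) = 0x6; 0xF ⊕ 0x6 = 0x9.
P[3]: S = E(K, 0x6) = 0xD; 0x1 ⊕ 0xD = 0xC.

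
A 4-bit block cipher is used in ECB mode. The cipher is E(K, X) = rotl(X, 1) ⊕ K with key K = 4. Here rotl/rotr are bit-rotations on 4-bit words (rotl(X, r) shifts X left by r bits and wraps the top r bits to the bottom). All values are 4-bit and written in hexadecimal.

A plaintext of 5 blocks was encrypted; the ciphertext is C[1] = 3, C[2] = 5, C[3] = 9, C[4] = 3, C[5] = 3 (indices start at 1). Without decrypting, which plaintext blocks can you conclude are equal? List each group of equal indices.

P[1] = P[4] = P[5]

ECB encrypts each block independently with the same key, so equal ciphertext blocks imply equal plaintext blocks.
C[1] = C[4] = C[5] = 3, so P[1] = P[4] = P[5].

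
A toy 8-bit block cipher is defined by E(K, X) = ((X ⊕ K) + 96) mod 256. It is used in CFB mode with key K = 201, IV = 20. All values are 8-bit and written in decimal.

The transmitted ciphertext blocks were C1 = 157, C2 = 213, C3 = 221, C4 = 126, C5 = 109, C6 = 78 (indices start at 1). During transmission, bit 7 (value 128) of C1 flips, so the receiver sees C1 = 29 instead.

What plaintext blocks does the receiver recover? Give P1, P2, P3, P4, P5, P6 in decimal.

P1 = 32, P2 = 225, P3 = 161, P4 = 10, P5 = 122, P6 = 74

CFB decryption: P_i = C_i ⊕ E(K, C_{i−1}), with C_{0} = IV.
Only C1 changed, to 29. In CFB, a change in C_i flips the same bit in P_i and garbles P_{i+1}. Decrypting the received ciphertext:
P1: E(K, 20) = 61; 29 ⊕ 61 = 32.
P2: E(K, 29) = 52; 213 ⊕ 52 = 225.
P3: E(K, 213) = 124; 221 ⊕ 124 = 161.
P4: E(K, 221) = 116; 126 ⊕ 116 = 10.
P5: E(K, 126) = 23; 109 ⊕ 23 = 122.
P6: E(K, 109) = 4; 78 ⊕ 4 = 74.
Blocks that differ from the original plaintext: P1, P2.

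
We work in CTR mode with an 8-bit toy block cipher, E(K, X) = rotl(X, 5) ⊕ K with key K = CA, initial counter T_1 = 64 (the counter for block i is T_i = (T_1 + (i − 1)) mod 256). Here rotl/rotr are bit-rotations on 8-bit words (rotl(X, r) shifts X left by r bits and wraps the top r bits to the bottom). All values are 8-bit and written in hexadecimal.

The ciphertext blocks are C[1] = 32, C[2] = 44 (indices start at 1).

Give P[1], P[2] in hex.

P[1] = 74, P[2] = 22

CTR decryption: S_i = E(K, T_i) where T_i is the counter for block i; P_i = C_i ⊕ S_i.
P[1]: T = 64, S = E(K, T) = 46; 32 ⊕ 46 = 74.
P[2]: T = 65, S = E(K, T) = 66; 44 ⊕ 66 = 22.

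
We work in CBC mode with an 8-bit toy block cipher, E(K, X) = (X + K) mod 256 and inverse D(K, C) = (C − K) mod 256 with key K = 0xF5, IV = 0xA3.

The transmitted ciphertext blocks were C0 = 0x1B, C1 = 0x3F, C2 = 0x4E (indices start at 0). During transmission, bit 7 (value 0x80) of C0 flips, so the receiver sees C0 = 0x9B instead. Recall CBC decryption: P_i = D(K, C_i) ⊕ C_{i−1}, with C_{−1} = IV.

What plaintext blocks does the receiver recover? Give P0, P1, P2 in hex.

P0 = 0x05, P1 = 0xD1, P2 = 0x66

Only C0 changed, to 0x9B. In CBC, a change in C_i garbles P_i and flips the same bit in P_{i+1}. Decrypting the received ciphertext:
P0: D(K, 0x9B) = 0xA6; 0xA6 ⊕ 0xA3 = 0x05.
P1: D(K, 0x3F) = 0x4A; 0x4A ⊕ 0x9B = 0xD1.
P2: D(K, 0x4E) = 0x59; 0x59 ⊕ 0x3F = 0x66.
Blocks that differ from the original plaintext: P0, P1.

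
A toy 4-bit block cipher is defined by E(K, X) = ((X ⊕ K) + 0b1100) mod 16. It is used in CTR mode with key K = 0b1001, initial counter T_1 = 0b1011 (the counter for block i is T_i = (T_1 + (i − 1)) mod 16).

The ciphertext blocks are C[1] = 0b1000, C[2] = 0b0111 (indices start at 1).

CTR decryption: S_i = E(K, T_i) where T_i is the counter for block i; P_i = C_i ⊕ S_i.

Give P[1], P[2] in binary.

P[1]: T = 0b1011, S = E(K, T) = 0b1110; 0b1000 ⊕ 0b1110 = 0b0110.
P[2]: T = 0b1100, S = E(K, T) = 0b0001; 0b0111 ⊕ 0b0001 = 0b0110.

P[1] = 0b0110, P[2] = 0b0110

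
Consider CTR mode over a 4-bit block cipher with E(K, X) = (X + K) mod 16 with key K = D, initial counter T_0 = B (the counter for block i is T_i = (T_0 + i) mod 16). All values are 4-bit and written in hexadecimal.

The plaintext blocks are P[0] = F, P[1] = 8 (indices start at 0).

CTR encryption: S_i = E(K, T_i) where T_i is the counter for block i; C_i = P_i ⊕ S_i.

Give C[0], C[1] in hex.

C[0] = 7, C[1] = 1

C[0]: T = B, S = E(K, T) = 8; F ⊕ 8 = 7.
C[1]: T = C, S = E(K, T) = 9; 8 ⊕ 9 = 1.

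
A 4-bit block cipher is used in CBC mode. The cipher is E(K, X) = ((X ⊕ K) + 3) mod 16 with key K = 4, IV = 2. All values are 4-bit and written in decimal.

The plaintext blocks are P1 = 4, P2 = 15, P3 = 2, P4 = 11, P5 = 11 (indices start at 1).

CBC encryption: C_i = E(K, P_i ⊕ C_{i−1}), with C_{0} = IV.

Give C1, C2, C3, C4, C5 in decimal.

C1 = 5, C2 = 1, C3 = 10, C4 = 8, C5 = 10

C1: P1 ⊕ 2 = 6; E(K, 6) = 5.
C2: P2 ⊕ 5 = 10; E(K, 10) = 1.
C3: P3 ⊕ 1 = 3; E(K, 3) = 10.
C4: P4 ⊕ 10 = 1; E(K, 1) = 8.
C5: P5 ⊕ 8 = 3; E(K, 3) = 10.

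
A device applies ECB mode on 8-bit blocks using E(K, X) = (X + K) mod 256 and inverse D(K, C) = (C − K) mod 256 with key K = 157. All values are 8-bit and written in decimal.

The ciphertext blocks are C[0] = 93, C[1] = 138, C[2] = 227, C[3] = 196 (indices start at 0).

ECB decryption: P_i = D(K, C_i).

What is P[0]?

P[0]: D(K, 93) = 192.

P[0] = 192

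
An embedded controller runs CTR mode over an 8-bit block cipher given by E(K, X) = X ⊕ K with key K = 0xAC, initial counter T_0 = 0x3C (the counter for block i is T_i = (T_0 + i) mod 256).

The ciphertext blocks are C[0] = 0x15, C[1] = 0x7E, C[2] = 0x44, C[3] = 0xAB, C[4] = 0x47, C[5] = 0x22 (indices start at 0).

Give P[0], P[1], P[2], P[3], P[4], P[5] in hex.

P[0] = 0x85, P[1] = 0xEF, P[2] = 0xD6, P[3] = 0x38, P[4] = 0xAB, P[5] = 0xCF

CTR decryption: S_i = E(K, T_i) where T_i is the counter for block i; P_i = C_i ⊕ S_i.
P[0]: T = 0x3C, S = E(K, T) = 0x90; 0x15 ⊕ 0x90 = 0x85.
P[1]: T = 0x3D, S = E(K, T) = 0x91; 0x7E ⊕ 0x91 = 0xEF.
P[2]: T = 0x3E, S = E(K, T) = 0x92; 0x44 ⊕ 0x92 = 0xD6.
P[3]: T = 0x3F, S = E(K, T) = 0x93; 0xAB ⊕ 0x93 = 0x38.
P[4]: T = 0x40, S = E(K, T) = 0xEC; 0x47 ⊕ 0xEC = 0xAB.
P[5]: T = 0x41, S = E(K, T) = 0xED; 0x22 ⊕ 0xED = 0xCF.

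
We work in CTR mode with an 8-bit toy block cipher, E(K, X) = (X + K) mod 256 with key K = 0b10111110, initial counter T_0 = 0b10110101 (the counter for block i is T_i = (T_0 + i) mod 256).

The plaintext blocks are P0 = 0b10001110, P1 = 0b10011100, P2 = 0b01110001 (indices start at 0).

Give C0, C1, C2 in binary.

C0 = 0b11111101, C1 = 0b11101000, C2 = 0b00000100

CTR encryption: S_i = E(K, T_i) where T_i is the counter for block i; C_i = P_i ⊕ S_i.
C0: T = 0b10110101, S = E(K, T) = 0b01110011; 0b10001110 ⊕ 0b01110011 = 0b11111101.
C1: T = 0b10110110, S = E(K, T) = 0b01110100; 0b10011100 ⊕ 0b01110100 = 0b11101000.
C2: T = 0b10110111, S = E(K, T) = 0b01110101; 0b01110001 ⊕ 0b01110101 = 0b00000100.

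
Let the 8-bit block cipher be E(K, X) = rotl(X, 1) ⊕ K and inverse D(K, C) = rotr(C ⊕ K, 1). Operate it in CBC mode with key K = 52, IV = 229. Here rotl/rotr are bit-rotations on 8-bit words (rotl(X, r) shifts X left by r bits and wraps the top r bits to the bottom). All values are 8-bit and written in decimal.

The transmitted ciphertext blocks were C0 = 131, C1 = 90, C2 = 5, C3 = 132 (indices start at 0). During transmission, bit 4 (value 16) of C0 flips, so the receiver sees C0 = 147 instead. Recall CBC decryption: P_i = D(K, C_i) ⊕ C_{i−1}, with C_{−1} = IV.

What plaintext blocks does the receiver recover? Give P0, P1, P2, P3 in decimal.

Only C0 changed, to 147. In CBC, a change in C_i garbles P_i and flips the same bit in P_{i+1}. Decrypting the received ciphertext:
P0: D(K, 147) = 211; 211 ⊕ 229 = 54.
P1: D(K, 90) = 55; 55 ⊕ 147 = 164.
P2: D(K, 5) = 152; 152 ⊕ 90 = 194.
P3: D(K, 132) = 88; 88 ⊕ 5 = 93.
Blocks that differ from the original plaintext: P0, P1.

P0 = 54, P1 = 164, P2 = 194, P3 = 93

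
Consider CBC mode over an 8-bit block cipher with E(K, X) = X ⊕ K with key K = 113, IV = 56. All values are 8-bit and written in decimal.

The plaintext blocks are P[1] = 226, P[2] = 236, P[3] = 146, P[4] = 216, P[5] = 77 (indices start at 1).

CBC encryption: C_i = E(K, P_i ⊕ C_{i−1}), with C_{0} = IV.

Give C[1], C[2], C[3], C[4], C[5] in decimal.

C[1] = 171, C[2] = 54, C[3] = 213, C[4] = 124, C[5] = 64

C[1]: P[1] ⊕ 56 = 218; E(K, 218) = 171.
C[2]: P[2] ⊕ 171 = 71; E(K, 71) = 54.
C[3]: P[3] ⊕ 54 = 164; E(K, 164) = 213.
C[4]: P[4] ⊕ 213 = 13; E(K, 13) = 124.
C[5]: P[5] ⊕ 124 = 49; E(K, 49) = 64.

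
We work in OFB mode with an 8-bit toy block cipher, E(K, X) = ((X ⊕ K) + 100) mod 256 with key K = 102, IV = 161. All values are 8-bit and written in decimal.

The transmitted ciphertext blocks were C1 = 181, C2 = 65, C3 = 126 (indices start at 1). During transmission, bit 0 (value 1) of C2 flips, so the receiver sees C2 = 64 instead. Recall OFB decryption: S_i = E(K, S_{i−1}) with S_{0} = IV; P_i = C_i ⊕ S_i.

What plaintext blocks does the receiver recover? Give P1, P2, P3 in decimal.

P1 = 158, P2 = 241, P3 = 69

Only C2 changed, to 64. In OFB, a change in C_i flips the same bit in P_i only; the keystream is unaffected. Decrypting the received ciphertext:
P1: S = E(K, 161) = 43; 181 ⊕ 43 = 158.
P2: S = E(K, 43) = 177; 64 ⊕ 177 = 241.
P3: S = E(K, 177) = 59; 126 ⊕ 59 = 69.
Blocks that differ from the original plaintext: P2.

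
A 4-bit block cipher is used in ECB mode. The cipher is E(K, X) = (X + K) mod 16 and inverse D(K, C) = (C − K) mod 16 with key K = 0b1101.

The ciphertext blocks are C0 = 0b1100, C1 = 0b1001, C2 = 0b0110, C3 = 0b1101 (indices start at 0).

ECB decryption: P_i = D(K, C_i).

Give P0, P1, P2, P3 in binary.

P0: D(K, 0b1100) = 0b1111.
P1: D(K, 0b1001) = 0b1100.
P2: D(K, 0b0110) = 0b1001.
P3: D(K, 0b1101) = 0b0000.

P0 = 0b1111, P1 = 0b1100, P2 = 0b1001, P3 = 0b0000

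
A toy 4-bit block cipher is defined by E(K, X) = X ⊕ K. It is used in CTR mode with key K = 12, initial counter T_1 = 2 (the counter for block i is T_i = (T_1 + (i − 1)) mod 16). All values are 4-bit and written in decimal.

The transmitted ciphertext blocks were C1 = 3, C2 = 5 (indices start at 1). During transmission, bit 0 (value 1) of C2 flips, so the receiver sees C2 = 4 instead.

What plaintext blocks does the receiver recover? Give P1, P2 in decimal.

P1 = 13, P2 = 11

CTR decryption: S_i = E(K, T_i) where T_i is the counter for block i; P_i = C_i ⊕ S_i.
Only C2 changed, to 4. In CTR, a change in C_i flips the same bit in P_i only; the keystream is unaffected. Decrypting the received ciphertext:
P1: T = 2, S = E(K, T) = 14; 3 ⊕ 14 = 13.
P2: T = 3, S = E(K, T) = 15; 4 ⊕ 15 = 11.
Blocks that differ from the original plaintext: P2.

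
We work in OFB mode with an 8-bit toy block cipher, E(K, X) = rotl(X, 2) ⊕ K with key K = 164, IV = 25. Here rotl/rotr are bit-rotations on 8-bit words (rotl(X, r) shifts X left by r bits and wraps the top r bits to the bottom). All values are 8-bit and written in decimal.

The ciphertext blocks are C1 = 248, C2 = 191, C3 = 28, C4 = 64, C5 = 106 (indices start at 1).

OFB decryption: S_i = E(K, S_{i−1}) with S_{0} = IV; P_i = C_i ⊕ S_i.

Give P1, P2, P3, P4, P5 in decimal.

P1 = 56, P2 = 24, P3 = 38, P4 = 12, P5 = 255

P1: S = E(K, 25) = 192; 248 ⊕ 192 = 56.
P2: S = E(K, 192) = 167; 191 ⊕ 167 = 24.
P3: S = E(K, 167) = 58; 28 ⊕ 58 = 38.
P4: S = E(K, 58) = 76; 64 ⊕ 76 = 12.
P5: S = E(K, 76) = 149; 106 ⊕ 149 = 255.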